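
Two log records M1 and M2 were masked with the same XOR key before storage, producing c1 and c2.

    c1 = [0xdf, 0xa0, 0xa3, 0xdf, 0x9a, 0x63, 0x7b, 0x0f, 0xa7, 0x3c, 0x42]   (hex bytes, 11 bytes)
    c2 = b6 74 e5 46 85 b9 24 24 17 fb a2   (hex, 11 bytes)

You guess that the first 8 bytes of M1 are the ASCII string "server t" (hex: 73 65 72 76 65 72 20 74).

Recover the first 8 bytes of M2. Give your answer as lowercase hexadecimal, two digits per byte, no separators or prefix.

1ab134ef7aa87f5f

First, c1 ⊕ c2 = (M1 ⊕ K) ⊕ (M2 ⊕ K) = M1 ⊕ M2, so the key drops out. Then M2 = (M1 ⊕ M2) ⊕ M1 over the first 8 bytes.
byte 0: (df ^ b6) ^ 73 = 69 ^ 73 = 1a
byte 1: (a0 ^ 74) ^ 65 = d4 ^ 65 = b1
byte 2: (a3 ^ e5) ^ 72 = 46 ^ 72 = 34
byte 3: (df ^ 46) ^ 76 = 99 ^ 76 = ef
byte 4: (9a ^ 85) ^ 65 = 1f ^ 65 = 7a
byte 5: (63 ^ b9) ^ 72 = da ^ 72 = a8
byte 6: (7b ^ 24) ^ 20 = 5f ^ 20 = 7f
byte 7: (0f ^ 24) ^ 74 = 2b ^ 74 = 5f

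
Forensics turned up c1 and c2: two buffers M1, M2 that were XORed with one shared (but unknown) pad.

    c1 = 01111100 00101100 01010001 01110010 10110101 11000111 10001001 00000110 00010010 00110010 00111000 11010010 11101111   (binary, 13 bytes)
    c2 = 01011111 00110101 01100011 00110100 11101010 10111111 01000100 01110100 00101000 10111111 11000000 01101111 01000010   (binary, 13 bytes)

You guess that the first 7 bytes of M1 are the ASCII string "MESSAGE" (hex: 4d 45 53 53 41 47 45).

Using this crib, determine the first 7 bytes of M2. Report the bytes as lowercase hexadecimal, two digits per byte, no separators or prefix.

First, c1 ⊕ c2 = (M1 ⊕ K) ⊕ (M2 ⊕ K) = M1 ⊕ M2, so the key drops out. Then M2 = (M1 ⊕ M2) ⊕ M1 over the first 7 bytes.
byte 0: (7c ⊕ 5f) ⊕ 4d = 23 ⊕ 4d = 6e
byte 1: (2c ⊕ 35) ⊕ 45 = 19 ⊕ 45 = 5c
byte 2: (51 ⊕ 63) ⊕ 53 = 32 ⊕ 53 = 61
byte 3: (72 ⊕ 34) ⊕ 53 = 46 ⊕ 53 = 15
byte 4: (b5 ⊕ ea) ⊕ 41 = 5f ⊕ 41 = 1e
byte 5: (c7 ⊕ bf) ⊕ 47 = 78 ⊕ 47 = 3f
byte 6: (89 ⊕ 44) ⊕ 45 = cd ⊕ 45 = 88

6e5c61151e3f88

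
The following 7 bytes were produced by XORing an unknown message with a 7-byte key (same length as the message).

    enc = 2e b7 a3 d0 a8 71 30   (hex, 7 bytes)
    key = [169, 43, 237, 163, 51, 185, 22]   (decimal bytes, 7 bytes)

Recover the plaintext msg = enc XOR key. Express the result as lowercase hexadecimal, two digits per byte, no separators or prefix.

XOR is its own inverse, so applying the key byte-wise gives the result directly.
byte 0: 00101110 ⊕ 10101001 = 10000111
byte 1: 10110111 ⊕ 00101011 = 10011100
byte 2: 10100011 ⊕ 11101101 = 01001110
byte 3: 11010000 ⊕ 10100011 = 01110011
byte 4: 10101000 ⊕ 00110011 = 10011011
byte 5: 01110001 ⊕ 10111001 = 11001000
byte 6: 00110000 ⊕ 00010110 = 00100110

879c4e739bc826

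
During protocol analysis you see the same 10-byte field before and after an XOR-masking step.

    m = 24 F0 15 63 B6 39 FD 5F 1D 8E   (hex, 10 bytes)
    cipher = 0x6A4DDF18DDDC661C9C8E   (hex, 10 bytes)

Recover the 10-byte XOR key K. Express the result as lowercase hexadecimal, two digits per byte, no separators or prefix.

4ebdca7b6be59b438100

Since cipher = m ⊕ K, XORing both sides with m gives K = m ⊕ cipher.
byte 0: 24 ^ 6a = 4e
byte 1: f0 ^ 4d = bd
byte 2: 15 ^ df = ca
byte 3: 63 ^ 18 = 7b
byte 4: b6 ^ dd = 6b
byte 5: 39 ^ dc = e5
byte 6: fd ^ 66 = 9b
byte 7: 5f ^ 1c = 43
byte 8: 1d ^ 9c = 81
byte 9: 8e ^ 8e = 00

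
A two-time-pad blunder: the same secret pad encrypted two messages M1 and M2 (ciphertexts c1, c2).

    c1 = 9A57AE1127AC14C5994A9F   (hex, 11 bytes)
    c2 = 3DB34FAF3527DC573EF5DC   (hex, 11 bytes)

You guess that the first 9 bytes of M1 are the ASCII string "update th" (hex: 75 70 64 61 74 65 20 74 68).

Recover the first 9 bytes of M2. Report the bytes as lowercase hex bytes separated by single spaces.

First, c1 ⊕ c2 = (M1 ⊕ K) ⊕ (M2 ⊕ K) = M1 ⊕ M2, so the key drops out. Then M2 = (M1 ⊕ M2) ⊕ M1 over the first 9 bytes.
byte 0: (9a ⊕ 3d) ⊕ 75 = a7 ⊕ 75 = d2
byte 1: (57 ⊕ b3) ⊕ 70 = e4 ⊕ 70 = 94
byte 2: (ae ⊕ 4f) ⊕ 64 = e1 ⊕ 64 = 85
byte 3: (11 ⊕ af) ⊕ 61 = be ⊕ 61 = df
byte 4: (27 ⊕ 35) ⊕ 74 = 12 ⊕ 74 = 66
byte 5: (ac ⊕ 27) ⊕ 65 = 8b ⊕ 65 = ee
byte 6: (14 ⊕ dc) ⊕ 20 = c8 ⊕ 20 = e8
byte 7: (c5 ⊕ 57) ⊕ 74 = 92 ⊕ 74 = e6
byte 8: (99 ⊕ 3e) ⊕ 68 = a7 ⊕ 68 = cf

d2 94 85 df 66 ee e8 e6 cf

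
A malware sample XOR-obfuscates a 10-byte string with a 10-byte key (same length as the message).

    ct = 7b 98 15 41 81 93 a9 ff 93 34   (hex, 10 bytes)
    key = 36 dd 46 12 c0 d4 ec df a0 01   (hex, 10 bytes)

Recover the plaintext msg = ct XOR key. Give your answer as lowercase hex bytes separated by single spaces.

4d 45 53 53 41 47 45 20 33 35

7b XOR 36 = 4d
98 XOR dd = 45
15 XOR 46 = 53
41 XOR 12 = 53
81 XOR c0 = 41
93 XOR d4 = 47
a9 XOR ec = 45
ff XOR df = 20
93 XOR a0 = 33
34 XOR 01 = 35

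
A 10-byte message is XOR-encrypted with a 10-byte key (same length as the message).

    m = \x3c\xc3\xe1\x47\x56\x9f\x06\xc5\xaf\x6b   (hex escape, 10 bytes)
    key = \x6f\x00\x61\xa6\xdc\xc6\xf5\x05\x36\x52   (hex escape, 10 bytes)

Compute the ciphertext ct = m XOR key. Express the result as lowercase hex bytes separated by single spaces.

53 c3 80 e1 8a 59 f3 c0 99 39

XOR is its own inverse, so applying the key byte-wise gives the result directly.
00111100 XOR 01101111 = 01010011
11000011 XOR 00000000 = 11000011
11100001 XOR 01100001 = 10000000
01000111 XOR 10100110 = 11100001
01010110 XOR 11011100 = 10001010
10011111 XOR 11000110 = 01011001
00000110 XOR 11110101 = 11110011
11000101 XOR 00000101 = 11000000
10101111 XOR 00110110 = 10011001
01101011 XOR 01010010 = 00111001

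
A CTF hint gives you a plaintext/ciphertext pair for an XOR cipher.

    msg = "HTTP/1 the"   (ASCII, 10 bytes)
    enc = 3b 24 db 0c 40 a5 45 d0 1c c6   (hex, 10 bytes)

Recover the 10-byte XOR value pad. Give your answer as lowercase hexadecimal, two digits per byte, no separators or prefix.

Since enc = msg ⊕ pad, XORing both sides with msg gives pad = msg ⊕ enc.
byte 0: 48 XOR 3b = 73
byte 1: 54 XOR 24 = 70
byte 2: 54 XOR db = 8f
byte 3: 50 XOR 0c = 5c
byte 4: 2f XOR 40 = 6f
byte 5: 31 XOR a5 = 94
byte 6: 20 XOR 45 = 65
byte 7: 74 XOR d0 = a4
byte 8: 68 XOR 1c = 74
byte 9: 65 XOR c6 = a3

73708f5c6f9465a474a3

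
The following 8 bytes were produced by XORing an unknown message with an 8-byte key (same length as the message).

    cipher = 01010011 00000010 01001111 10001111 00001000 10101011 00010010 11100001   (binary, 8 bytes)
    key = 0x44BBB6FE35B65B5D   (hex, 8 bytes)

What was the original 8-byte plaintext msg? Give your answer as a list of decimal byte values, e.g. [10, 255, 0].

byte 0: 53 ^ 44 = 17
byte 1: 02 ^ bb = b9
byte 2: 4f ^ b6 = f9
byte 3: 8f ^ fe = 71
byte 4: 08 ^ 35 = 3d
byte 5: ab ^ b6 = 1d
byte 6: 12 ^ 5b = 49
byte 7: e1 ^ 5d = bc

[23, 185, 249, 113, 61, 29, 73, 188]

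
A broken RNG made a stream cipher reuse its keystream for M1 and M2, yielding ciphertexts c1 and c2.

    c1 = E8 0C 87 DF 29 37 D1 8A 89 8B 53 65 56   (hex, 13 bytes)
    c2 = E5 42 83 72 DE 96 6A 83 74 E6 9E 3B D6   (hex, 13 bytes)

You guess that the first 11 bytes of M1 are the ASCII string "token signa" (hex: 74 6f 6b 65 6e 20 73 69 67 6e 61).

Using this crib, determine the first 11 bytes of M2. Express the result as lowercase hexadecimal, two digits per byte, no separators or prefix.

First, c1 ⊕ c2 = (M1 ⊕ K) ⊕ (M2 ⊕ K) = M1 ⊕ M2, so the key drops out. Then M2 = (M1 ⊕ M2) ⊕ M1 over the first 11 bytes.
byte 0: (e8 XOR e5) XOR 74 = 0d XOR 74 = 79
byte 1: (0c XOR 42) XOR 6f = 4e XOR 6f = 21
byte 2: (87 XOR 83) XOR 6b = 04 XOR 6b = 6f
byte 3: (df XOR 72) XOR 65 = ad XOR 65 = c8
byte 4: (29 XOR de) XOR 6e = f7 XOR 6e = 99
byte 5: (37 XOR 96) XOR 20 = a1 XOR 20 = 81
byte 6: (d1 XOR 6a) XOR 73 = bb XOR 73 = c8
byte 7: (8a XOR 83) XOR 69 = 09 XOR 69 = 60
byte 8: (89 XOR 74) XOR 67 = fd XOR 67 = 9a
byte 9: (8b XOR e6) XOR 6e = 6d XOR 6e = 03
byte 10: (53 XOR 9e) XOR 61 = cd XOR 61 = ac

79216fc89981c8609a03ac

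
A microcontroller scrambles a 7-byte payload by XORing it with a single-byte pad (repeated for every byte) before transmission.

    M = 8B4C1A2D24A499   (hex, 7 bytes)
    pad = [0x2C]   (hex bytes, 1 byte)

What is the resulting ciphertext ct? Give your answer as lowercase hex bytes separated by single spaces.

a7 60 36 01 08 88 b5

The 1-byte key repeats, so the effective keystream is 2c 2c 2c 2c 2c 2c 2c.
byte 0: 8b xor 2c = a7
byte 1: 4c xor 2c = 60
byte 2: 1a xor 2c = 36
byte 3: 2d xor 2c = 01
byte 4: 24 xor 2c = 08
byte 5: a4 xor 2c = 88
byte 6: 99 xor 2c = b5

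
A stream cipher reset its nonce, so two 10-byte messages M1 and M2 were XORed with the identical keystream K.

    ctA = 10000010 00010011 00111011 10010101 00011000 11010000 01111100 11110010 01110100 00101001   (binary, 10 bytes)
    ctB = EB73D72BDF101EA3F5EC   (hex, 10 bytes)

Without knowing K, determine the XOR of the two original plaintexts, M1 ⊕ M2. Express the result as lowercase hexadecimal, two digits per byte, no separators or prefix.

6960ecbec7c0625181c5

ctA ⊕ ctB = (M1 ⊕ K) ⊕ (M2 ⊕ K) = M1 ⊕ M2 — the shared key cancels under XOR.
byte 0: 82 xor eb = 69
byte 1: 13 xor 73 = 60
byte 2: 3b xor d7 = ec
byte 3: 95 xor 2b = be
byte 4: 18 xor df = c7
byte 5: d0 xor 10 = c0
byte 6: 7c xor 1e = 62
byte 7: f2 xor a3 = 51
byte 8: 74 xor f5 = 81
byte 9: 29 xor ec = c5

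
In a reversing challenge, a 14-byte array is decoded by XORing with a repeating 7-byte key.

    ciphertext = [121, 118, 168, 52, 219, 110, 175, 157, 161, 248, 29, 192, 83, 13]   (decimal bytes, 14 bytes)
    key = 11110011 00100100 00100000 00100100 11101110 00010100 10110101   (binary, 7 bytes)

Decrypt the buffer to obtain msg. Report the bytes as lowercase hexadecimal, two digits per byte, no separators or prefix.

The 7-byte key repeats, so the effective keystream is f3 24 20 24 ee 14 b5 f3 24 20 24 ee 14 b5.
byte 0: 121 ^ 243 = 138
byte 1: 118 ^  36 =  82
byte 2: 168 ^  32 = 136
byte 3:  52 ^  36 =  16
byte 4: 219 ^ 238 =  53
byte 5: 110 ^  20 = 122
byte 6: 175 ^ 181 =  26
byte 7: 157 ^ 243 = 110
byte 8: 161 ^  36 = 133
byte 9: 248 ^  32 = 216
byte 10:  29 ^  36 =  57
byte 11: 192 ^ 238 =  46
byte 12:  83 ^  20 =  71
byte 13:  13 ^ 181 = 184

8a528810357a1a6e85d8392e47b8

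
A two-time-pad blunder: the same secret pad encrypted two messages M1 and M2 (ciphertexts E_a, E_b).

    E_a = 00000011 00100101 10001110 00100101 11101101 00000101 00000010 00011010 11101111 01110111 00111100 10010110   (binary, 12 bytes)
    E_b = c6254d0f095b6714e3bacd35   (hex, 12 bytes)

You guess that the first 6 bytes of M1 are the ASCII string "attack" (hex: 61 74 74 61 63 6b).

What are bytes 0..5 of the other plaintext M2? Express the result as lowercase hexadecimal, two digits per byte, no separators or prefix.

a474b74b8735

First, E_a ⊕ E_b = (M1 ⊕ K) ⊕ (M2 ⊕ K) = M1 ⊕ M2, so the key drops out. Then M2 = (M1 ⊕ M2) ⊕ M1 over the first 6 bytes.
byte 0: (03 xor c6) xor 61 = c5 xor 61 = a4
byte 1: (25 xor 25) xor 74 = 00 xor 74 = 74
byte 2: (8e xor 4d) xor 74 = c3 xor 74 = b7
byte 3: (25 xor 0f) xor 61 = 2a xor 61 = 4b
byte 4: (ed xor 09) xor 63 = e4 xor 63 = 87
byte 5: (05 xor 5b) xor 6b = 5e xor 6b = 35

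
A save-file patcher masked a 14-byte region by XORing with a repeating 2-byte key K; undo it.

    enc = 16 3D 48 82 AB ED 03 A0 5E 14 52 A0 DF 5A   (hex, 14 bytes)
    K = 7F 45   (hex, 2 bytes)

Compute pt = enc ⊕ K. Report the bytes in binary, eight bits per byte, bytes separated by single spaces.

01101001 01111000 00110111 11000111 11010100 10101000 01111100 11100101 00100001 01010001 00101101 11100101 10100000 00011111

The 2-byte key repeats, so the effective keystream is 7f 45 7f 45 7f 45 7f 45 7f 45 7f 45 7f 45.
byte 0: 16 xor 7f = 69
byte 1: 3d xor 45 = 78
byte 2: 48 xor 7f = 37
byte 3: 82 xor 45 = c7
byte 4: ab xor 7f = d4
byte 5: ed xor 45 = a8
byte 6: 03 xor 7f = 7c
byte 7: a0 xor 45 = e5
byte 8: 5e xor 7f = 21
byte 9: 14 xor 45 = 51
byte 10: 52 xor 7f = 2d
byte 11: a0 xor 45 = e5
byte 12: df xor 7f = a0
byte 13: 5a xor 45 = 1f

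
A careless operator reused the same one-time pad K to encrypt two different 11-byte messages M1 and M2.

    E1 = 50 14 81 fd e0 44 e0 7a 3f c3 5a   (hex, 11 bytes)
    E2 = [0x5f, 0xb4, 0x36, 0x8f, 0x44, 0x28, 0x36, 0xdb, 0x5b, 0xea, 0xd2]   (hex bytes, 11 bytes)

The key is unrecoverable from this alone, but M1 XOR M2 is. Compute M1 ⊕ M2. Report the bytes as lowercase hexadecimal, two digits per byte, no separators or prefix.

E1 ⊕ E2 = (M1 ⊕ K) ⊕ (M2 ⊕ K) = M1 ⊕ M2 — the shared key cancels under XOR.
50 xor 5f = 0f
14 xor b4 = a0
81 xor 36 = b7
fd xor 8f = 72
e0 xor 44 = a4
44 xor 28 = 6c
e0 xor 36 = d6
7a xor db = a1
3f xor 5b = 64
c3 xor ea = 29
5a xor d2 = 88

0fa0b772a46cd6a1642988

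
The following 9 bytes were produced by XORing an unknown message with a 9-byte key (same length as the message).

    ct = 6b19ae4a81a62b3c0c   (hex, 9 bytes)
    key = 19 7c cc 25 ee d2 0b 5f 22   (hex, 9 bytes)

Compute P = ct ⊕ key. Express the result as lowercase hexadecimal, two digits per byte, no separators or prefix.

7265626f6f7420632e

6b XOR 19 = 72
19 XOR 7c = 65
ae XOR cc = 62
4a XOR 25 = 6f
81 XOR ee = 6f
a6 XOR d2 = 74
2b XOR 0b = 20
3c XOR 5f = 63
0c XOR 22 = 2e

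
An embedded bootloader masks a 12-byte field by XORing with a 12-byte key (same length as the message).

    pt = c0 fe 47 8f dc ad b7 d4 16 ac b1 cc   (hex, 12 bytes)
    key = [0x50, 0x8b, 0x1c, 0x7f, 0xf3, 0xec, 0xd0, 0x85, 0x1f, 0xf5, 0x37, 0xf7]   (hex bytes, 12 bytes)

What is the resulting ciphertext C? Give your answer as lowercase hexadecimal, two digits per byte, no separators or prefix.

90755bf02f4167510959863b

11000000 XOR 01010000 = 10010000
11111110 XOR 10001011 = 01110101
01000111 XOR 00011100 = 01011011
10001111 XOR 01111111 = 11110000
11011100 XOR 11110011 = 00101111
10101101 XOR 11101100 = 01000001
10110111 XOR 11010000 = 01100111
11010100 XOR 10000101 = 01010001
00010110 XOR 00011111 = 00001001
10101100 XOR 11110101 = 01011001
10110001 XOR 00110111 = 10000110
11001100 XOR 11110111 = 00111011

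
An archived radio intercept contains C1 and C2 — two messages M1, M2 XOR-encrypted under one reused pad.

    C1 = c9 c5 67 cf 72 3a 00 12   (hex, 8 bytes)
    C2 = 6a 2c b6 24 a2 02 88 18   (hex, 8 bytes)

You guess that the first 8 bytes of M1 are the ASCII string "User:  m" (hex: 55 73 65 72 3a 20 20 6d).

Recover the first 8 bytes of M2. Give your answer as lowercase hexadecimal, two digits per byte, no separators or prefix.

f69ab499ea18a867

First, C1 ⊕ C2 = (M1 ⊕ K) ⊕ (M2 ⊕ K) = M1 ⊕ M2, so the key drops out. Then M2 = (M1 ⊕ M2) ⊕ M1 over the first 8 bytes.
byte 0: (c9 XOR 6a) XOR 55 = a3 XOR 55 = f6
byte 1: (c5 XOR 2c) XOR 73 = e9 XOR 73 = 9a
byte 2: (67 XOR b6) XOR 65 = d1 XOR 65 = b4
byte 3: (cf XOR 24) XOR 72 = eb XOR 72 = 99
byte 4: (72 XOR a2) XOR 3a = d0 XOR 3a = ea
byte 5: (3a XOR 02) XOR 20 = 38 XOR 20 = 18
byte 6: (00 XOR 88) XOR 20 = 88 XOR 20 = a8
byte 7: (12 XOR 18) XOR 6d = 0a XOR 6d = 67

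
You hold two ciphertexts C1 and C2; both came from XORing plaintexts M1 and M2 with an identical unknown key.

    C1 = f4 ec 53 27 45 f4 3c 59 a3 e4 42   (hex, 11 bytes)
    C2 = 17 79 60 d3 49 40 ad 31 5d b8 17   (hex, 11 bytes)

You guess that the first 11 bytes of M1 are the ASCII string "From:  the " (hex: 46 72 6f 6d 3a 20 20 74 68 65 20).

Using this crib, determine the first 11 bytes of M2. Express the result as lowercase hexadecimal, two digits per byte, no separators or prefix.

a5e75c993694b11c963975

First, C1 ⊕ C2 = (M1 ⊕ K) ⊕ (M2 ⊕ K) = M1 ⊕ M2, so the key drops out. Then M2 = (M1 ⊕ M2) ⊕ M1 over the first 11 bytes.
byte 0: (f4 ^ 17) ^ 46 = e3 ^ 46 = a5
byte 1: (ec ^ 79) ^ 72 = 95 ^ 72 = e7
byte 2: (53 ^ 60) ^ 6f = 33 ^ 6f = 5c
byte 3: (27 ^ d3) ^ 6d = f4 ^ 6d = 99
byte 4: (45 ^ 49) ^ 3a = 0c ^ 3a = 36
byte 5: (f4 ^ 40) ^ 20 = b4 ^ 20 = 94
byte 6: (3c ^ ad) ^ 20 = 91 ^ 20 = b1
byte 7: (59 ^ 31) ^ 74 = 68 ^ 74 = 1c
byte 8: (a3 ^ 5d) ^ 68 = fe ^ 68 = 96
byte 9: (e4 ^ b8) ^ 65 = 5c ^ 65 = 39
byte 10: (42 ^ 17) ^ 20 = 55 ^ 20 = 75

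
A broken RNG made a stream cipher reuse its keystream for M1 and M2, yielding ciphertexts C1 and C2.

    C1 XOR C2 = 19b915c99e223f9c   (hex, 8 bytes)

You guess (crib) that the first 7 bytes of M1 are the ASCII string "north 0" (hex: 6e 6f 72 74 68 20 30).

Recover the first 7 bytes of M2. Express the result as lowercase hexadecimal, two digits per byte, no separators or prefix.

77d667bdf6020f

Since C1 ⊕ C2 = M1 ⊕ M2, XORing with the guessed M1 bytes yields the corresponding M2 bytes: M2 = (C1 ⊕ C2) ⊕ M1.
byte 0: 19 xor 6e = 77
byte 1: b9 xor 6f = d6
byte 2: 15 xor 72 = 67
byte 3: c9 xor 74 = bd
byte 4: 9e xor 68 = f6
byte 5: 22 xor 20 = 02
byte 6: 3f xor 30 = 0f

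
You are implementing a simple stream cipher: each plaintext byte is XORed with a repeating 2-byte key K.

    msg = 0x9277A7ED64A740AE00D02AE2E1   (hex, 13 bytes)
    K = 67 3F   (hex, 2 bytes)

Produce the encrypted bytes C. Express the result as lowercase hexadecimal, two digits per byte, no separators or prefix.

f548c0d20398279167ef4ddd86

The 2-byte key repeats, so the effective keystream is 67 3f 67 3f 67 3f 67 3f 67 3f 67 3f 67.
byte 0: 146 ^ 103 = 245
byte 1: 119 ^  63 =  72
byte 2: 167 ^ 103 = 192
byte 3: 237 ^  63 = 210
byte 4: 100 ^ 103 =   3
byte 5: 167 ^  63 = 152
byte 6:  64 ^ 103 =  39
byte 7: 174 ^  63 = 145
byte 8:   0 ^ 103 = 103
byte 9: 208 ^  63 = 239
byte 10:  42 ^ 103 =  77
byte 11: 226 ^  63 = 221
byte 12: 225 ^ 103 = 134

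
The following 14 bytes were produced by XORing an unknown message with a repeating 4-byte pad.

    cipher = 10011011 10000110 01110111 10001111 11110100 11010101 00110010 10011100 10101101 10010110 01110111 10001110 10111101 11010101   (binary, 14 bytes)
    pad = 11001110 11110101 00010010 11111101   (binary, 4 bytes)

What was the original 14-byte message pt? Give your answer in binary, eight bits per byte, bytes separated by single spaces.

01010101 01110011 01100101 01110010 00111010 00100000 00100000 01100001 01100011 01100011 01100101 01110011 01110011 00100000

The 4-byte key repeats, so the effective keystream is ce f5 12 fd ce f5 12 fd ce f5 12 fd ce f5.
byte 0: 10011011 ⊕ 11001110 = 01010101
byte 1: 10000110 ⊕ 11110101 = 01110011
byte 2: 01110111 ⊕ 00010010 = 01100101
byte 3: 10001111 ⊕ 11111101 = 01110010
byte 4: 11110100 ⊕ 11001110 = 00111010
byte 5: 11010101 ⊕ 11110101 = 00100000
byte 6: 00110010 ⊕ 00010010 = 00100000
byte 7: 10011100 ⊕ 11111101 = 01100001
byte 8: 10101101 ⊕ 11001110 = 01100011
byte 9: 10010110 ⊕ 11110101 = 01100011
byte 10: 01110111 ⊕ 00010010 = 01100101
byte 11: 10001110 ⊕ 11111101 = 01110011
byte 12: 10111101 ⊕ 11001110 = 01110011
byte 13: 11010101 ⊕ 11110101 = 00100000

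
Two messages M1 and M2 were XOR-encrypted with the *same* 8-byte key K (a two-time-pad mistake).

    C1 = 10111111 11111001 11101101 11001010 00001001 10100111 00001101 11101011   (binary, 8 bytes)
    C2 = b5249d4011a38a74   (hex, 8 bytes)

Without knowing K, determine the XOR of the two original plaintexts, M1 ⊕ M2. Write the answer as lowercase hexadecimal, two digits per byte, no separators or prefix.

C1 ⊕ C2 = (M1 ⊕ K) ⊕ (M2 ⊕ K) = M1 ⊕ M2 — the shared key cancels under XOR.
bf ⊕ b5 = 0a
f9 ⊕ 24 = dd
ed ⊕ 9d = 70
ca ⊕ 40 = 8a
09 ⊕ 11 = 18
a7 ⊕ a3 = 04
0d ⊕ 8a = 87
eb ⊕ 74 = 9f

0add708a1804879f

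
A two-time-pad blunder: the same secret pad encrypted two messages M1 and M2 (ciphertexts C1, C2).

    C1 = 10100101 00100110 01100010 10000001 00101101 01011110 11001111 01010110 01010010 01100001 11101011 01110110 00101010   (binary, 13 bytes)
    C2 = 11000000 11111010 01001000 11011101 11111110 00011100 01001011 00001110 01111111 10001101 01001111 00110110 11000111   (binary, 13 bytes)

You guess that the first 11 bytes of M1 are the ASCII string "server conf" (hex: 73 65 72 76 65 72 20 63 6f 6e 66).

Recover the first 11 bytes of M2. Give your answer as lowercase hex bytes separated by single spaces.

First, C1 ⊕ C2 = (M1 ⊕ K) ⊕ (M2 ⊕ K) = M1 ⊕ M2, so the key drops out. Then M2 = (M1 ⊕ M2) ⊕ M1 over the first 11 bytes.
byte 0: (a5 XOR c0) XOR 73 = 65 XOR 73 = 16
byte 1: (26 XOR fa) XOR 65 = dc XOR 65 = b9
byte 2: (62 XOR 48) XOR 72 = 2a XOR 72 = 58
byte 3: (81 XOR dd) XOR 76 = 5c XOR 76 = 2a
byte 4: (2d XOR fe) XOR 65 = d3 XOR 65 = b6
byte 5: (5e XOR 1c) XOR 72 = 42 XOR 72 = 30
byte 6: (cf XOR 4b) XOR 20 = 84 XOR 20 = a4
byte 7: (56 XOR 0e) XOR 63 = 58 XOR 63 = 3b
byte 8: (52 XOR 7f) XOR 6f = 2d XOR 6f = 42
byte 9: (61 XOR 8d) XOR 6e = ec XOR 6e = 82
byte 10: (eb XOR 4f) XOR 66 = a4 XOR 66 = c2

16 b9 58 2a b6 30 a4 3b 42 82 c2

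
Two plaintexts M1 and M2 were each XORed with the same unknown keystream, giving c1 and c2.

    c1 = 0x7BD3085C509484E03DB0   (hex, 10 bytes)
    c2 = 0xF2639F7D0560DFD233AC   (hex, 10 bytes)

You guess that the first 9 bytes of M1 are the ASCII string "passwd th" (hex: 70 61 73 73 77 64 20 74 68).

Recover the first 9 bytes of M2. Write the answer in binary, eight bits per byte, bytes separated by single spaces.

First, c1 ⊕ c2 = (M1 ⊕ K) ⊕ (M2 ⊕ K) = M1 ⊕ M2, so the key drops out. Then M2 = (M1 ⊕ M2) ⊕ M1 over the first 9 bytes.
byte 0: (7b ^ f2) ^ 70 = 89 ^ 70 = f9
byte 1: (d3 ^ 63) ^ 61 = b0 ^ 61 = d1
byte 2: (08 ^ 9f) ^ 73 = 97 ^ 73 = e4
byte 3: (5c ^ 7d) ^ 73 = 21 ^ 73 = 52
byte 4: (50 ^ 05) ^ 77 = 55 ^ 77 = 22
byte 5: (94 ^ 60) ^ 64 = f4 ^ 64 = 90
byte 6: (84 ^ df) ^ 20 = 5b ^ 20 = 7b
byte 7: (e0 ^ d2) ^ 74 = 32 ^ 74 = 46
byte 8: (3d ^ 33) ^ 68 = 0e ^ 68 = 66

11111001 11010001 11100100 01010010 00100010 10010000 01111011 01000110 01100110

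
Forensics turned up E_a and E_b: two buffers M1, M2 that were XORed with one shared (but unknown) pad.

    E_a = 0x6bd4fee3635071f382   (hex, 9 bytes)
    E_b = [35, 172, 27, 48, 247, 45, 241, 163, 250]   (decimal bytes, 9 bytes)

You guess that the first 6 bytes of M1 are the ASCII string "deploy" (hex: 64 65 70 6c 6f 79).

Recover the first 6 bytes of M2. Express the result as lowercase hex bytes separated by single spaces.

First, E_a ⊕ E_b = (M1 ⊕ K) ⊕ (M2 ⊕ K) = M1 ⊕ M2, so the key drops out. Then M2 = (M1 ⊕ M2) ⊕ M1 over the first 6 bytes.
byte 0: (6b xor 23) xor 64 = 48 xor 64 = 2c
byte 1: (d4 xor ac) xor 65 = 78 xor 65 = 1d
byte 2: (fe xor 1b) xor 70 = e5 xor 70 = 95
byte 3: (e3 xor 30) xor 6c = d3 xor 6c = bf
byte 4: (63 xor f7) xor 6f = 94 xor 6f = fb
byte 5: (50 xor 2d) xor 79 = 7d xor 79 = 04

2c 1d 95 bf fb 04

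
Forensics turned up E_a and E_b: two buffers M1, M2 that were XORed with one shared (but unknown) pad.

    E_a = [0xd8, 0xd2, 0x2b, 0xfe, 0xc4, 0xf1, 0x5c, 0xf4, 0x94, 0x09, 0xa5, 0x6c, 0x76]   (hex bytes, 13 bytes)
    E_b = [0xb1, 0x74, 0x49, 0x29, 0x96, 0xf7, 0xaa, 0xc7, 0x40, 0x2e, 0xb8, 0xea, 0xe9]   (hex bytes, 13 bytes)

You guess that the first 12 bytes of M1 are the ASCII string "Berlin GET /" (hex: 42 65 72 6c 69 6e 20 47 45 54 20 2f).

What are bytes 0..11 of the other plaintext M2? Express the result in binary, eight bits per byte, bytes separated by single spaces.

First, E_a ⊕ E_b = (M1 ⊕ K) ⊕ (M2 ⊕ K) = M1 ⊕ M2, so the key drops out. Then M2 = (M1 ⊕ M2) ⊕ M1 over the first 12 bytes.
byte 0: (d8 XOR b1) XOR 42 = 69 XOR 42 = 2b
byte 1: (d2 XOR 74) XOR 65 = a6 XOR 65 = c3
byte 2: (2b XOR 49) XOR 72 = 62 XOR 72 = 10
byte 3: (fe XOR 29) XOR 6c = d7 XOR 6c = bb
byte 4: (c4 XOR 96) XOR 69 = 52 XOR 69 = 3b
byte 5: (f1 XOR f7) XOR 6e = 06 XOR 6e = 68
byte 6: (5c XOR aa) XOR 20 = f6 XOR 20 = d6
byte 7: (f4 XOR c7) XOR 47 = 33 XOR 47 = 74
byte 8: (94 XOR 40) XOR 45 = d4 XOR 45 = 91
byte 9: (09 XOR 2e) XOR 54 = 27 XOR 54 = 73
byte 10: (a5 XOR b8) XOR 20 = 1d XOR 20 = 3d
byte 11: (6c XOR ea) XOR 2f = 86 XOR 2f = a9

00101011 11000011 00010000 10111011 00111011 01101000 11010110 01110100 10010001 01110011 00111101 10101001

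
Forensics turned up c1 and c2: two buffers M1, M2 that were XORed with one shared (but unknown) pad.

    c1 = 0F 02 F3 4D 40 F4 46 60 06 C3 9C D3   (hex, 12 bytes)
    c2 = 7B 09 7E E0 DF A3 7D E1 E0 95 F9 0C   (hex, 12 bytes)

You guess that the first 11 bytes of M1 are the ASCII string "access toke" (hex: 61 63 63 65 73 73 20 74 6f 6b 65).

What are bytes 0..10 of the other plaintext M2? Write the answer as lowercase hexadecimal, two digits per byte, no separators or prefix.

1568eec8ec241bf5893d00

First, c1 ⊕ c2 = (M1 ⊕ K) ⊕ (M2 ⊕ K) = M1 ⊕ M2, so the key drops out. Then M2 = (M1 ⊕ M2) ⊕ M1 over the first 11 bytes.
byte 0: (0f XOR 7b) XOR 61 = 74 XOR 61 = 15
byte 1: (02 XOR 09) XOR 63 = 0b XOR 63 = 68
byte 2: (f3 XOR 7e) XOR 63 = 8d XOR 63 = ee
byte 3: (4d XOR e0) XOR 65 = ad XOR 65 = c8
byte 4: (40 XOR df) XOR 73 = 9f XOR 73 = ec
byte 5: (f4 XOR a3) XOR 73 = 57 XOR 73 = 24
byte 6: (46 XOR 7d) XOR 20 = 3b XOR 20 = 1b
byte 7: (60 XOR e1) XOR 74 = 81 XOR 74 = f5
byte 8: (06 XOR e0) XOR 6f = e6 XOR 6f = 89
byte 9: (c3 XOR 95) XOR 6b = 56 XOR 6b = 3d
byte 10: (9c XOR f9) XOR 65 = 65 XOR 65 = 00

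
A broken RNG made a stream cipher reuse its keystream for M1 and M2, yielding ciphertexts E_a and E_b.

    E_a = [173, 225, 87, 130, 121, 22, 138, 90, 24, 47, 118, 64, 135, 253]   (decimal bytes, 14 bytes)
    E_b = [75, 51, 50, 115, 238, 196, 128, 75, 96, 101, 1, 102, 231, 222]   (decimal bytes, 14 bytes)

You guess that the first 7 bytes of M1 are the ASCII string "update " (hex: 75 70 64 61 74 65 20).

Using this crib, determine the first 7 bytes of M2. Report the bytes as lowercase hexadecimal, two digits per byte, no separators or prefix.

93a20190e3b72a

First, E_a ⊕ E_b = (M1 ⊕ K) ⊕ (M2 ⊕ K) = M1 ⊕ M2, so the key drops out. Then M2 = (M1 ⊕ M2) ⊕ M1 over the first 7 bytes.
byte 0: (ad XOR 4b) XOR 75 = e6 XOR 75 = 93
byte 1: (e1 XOR 33) XOR 70 = d2 XOR 70 = a2
byte 2: (57 XOR 32) XOR 64 = 65 XOR 64 = 01
byte 3: (82 XOR 73) XOR 61 = f1 XOR 61 = 90
byte 4: (79 XOR ee) XOR 74 = 97 XOR 74 = e3
byte 5: (16 XOR c4) XOR 65 = d2 XOR 65 = b7
byte 6: (8a XOR 80) XOR 20 = 0a XOR 20 = 2a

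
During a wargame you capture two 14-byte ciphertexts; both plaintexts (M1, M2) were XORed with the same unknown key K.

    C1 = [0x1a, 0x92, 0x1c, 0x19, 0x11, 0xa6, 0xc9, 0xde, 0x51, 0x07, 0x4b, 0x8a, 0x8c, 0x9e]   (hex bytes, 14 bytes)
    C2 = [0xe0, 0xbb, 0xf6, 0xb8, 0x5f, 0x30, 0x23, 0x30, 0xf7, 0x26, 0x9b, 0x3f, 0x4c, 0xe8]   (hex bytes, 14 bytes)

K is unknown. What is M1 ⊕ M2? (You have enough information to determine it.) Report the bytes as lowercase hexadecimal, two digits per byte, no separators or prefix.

fa29eaa14e96eaeea621d0b5c076

C1 ⊕ C2 = (M1 ⊕ K) ⊕ (M2 ⊕ K) = M1 ⊕ M2 — the shared key cancels under XOR.
00011010 ⊕ 11100000 = 11111010
10010010 ⊕ 10111011 = 00101001
00011100 ⊕ 11110110 = 11101010
00011001 ⊕ 10111000 = 10100001
00010001 ⊕ 01011111 = 01001110
10100110 ⊕ 00110000 = 10010110
11001001 ⊕ 00100011 = 11101010
11011110 ⊕ 00110000 = 11101110
01010001 ⊕ 11110111 = 10100110
00000111 ⊕ 00100110 = 00100001
01001011 ⊕ 10011011 = 11010000
10001010 ⊕ 00111111 = 10110101
10001100 ⊕ 01001100 = 11000000
10011110 ⊕ 11101000 = 01110110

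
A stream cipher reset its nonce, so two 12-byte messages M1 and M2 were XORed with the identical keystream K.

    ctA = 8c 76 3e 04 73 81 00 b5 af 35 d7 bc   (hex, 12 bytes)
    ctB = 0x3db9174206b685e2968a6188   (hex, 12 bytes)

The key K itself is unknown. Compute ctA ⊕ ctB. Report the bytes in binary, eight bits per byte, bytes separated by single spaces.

10110001 11001111 00101001 01000110 01110101 00110111 10000101 01010111 00111001 10111111 10110110 00110100

ctA ⊕ ctB = (M1 ⊕ K) ⊕ (M2 ⊕ K) = M1 ⊕ M2 — the shared key cancels under XOR.
140 xor  61 = 177
118 xor 185 = 207
 62 xor  23 =  41
  4 xor  66 =  70
115 xor   6 = 117
129 xor 182 =  55
  0 xor 133 = 133
181 xor 226 =  87
175 xor 150 =  57
 53 xor 138 = 191
215 xor  97 = 182
188 xor 136 =  52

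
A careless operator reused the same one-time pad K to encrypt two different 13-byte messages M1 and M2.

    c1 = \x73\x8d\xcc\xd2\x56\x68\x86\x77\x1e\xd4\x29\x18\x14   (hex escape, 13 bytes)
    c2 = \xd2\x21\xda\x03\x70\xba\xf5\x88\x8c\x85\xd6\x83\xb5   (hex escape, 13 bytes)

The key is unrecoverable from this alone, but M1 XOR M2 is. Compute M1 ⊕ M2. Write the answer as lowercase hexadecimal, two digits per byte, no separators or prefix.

c1 ⊕ c2 = (M1 ⊕ K) ⊕ (M2 ⊕ K) = M1 ⊕ M2 — the shared key cancels under XOR.
73 xor d2 = a1
8d xor 21 = ac
cc xor da = 16
d2 xor 03 = d1
56 xor 70 = 26
68 xor ba = d2
86 xor f5 = 73
77 xor 88 = ff
1e xor 8c = 92
d4 xor 85 = 51
29 xor d6 = ff
18 xor 83 = 9b
14 xor b5 = a1

a1ac16d126d273ff9251ff9ba1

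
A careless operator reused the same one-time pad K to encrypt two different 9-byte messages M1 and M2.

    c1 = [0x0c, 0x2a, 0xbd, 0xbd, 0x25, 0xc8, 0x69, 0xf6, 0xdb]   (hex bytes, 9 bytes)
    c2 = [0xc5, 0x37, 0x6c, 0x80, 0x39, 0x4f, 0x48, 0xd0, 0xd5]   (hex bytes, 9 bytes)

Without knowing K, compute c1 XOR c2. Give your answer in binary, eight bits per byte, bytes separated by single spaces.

11001001 00011101 11010001 00111101 00011100 10000111 00100001 00100110 00001110

c1 ⊕ c2 = (M1 ⊕ K) ⊕ (M2 ⊕ K) = M1 ⊕ M2 — the shared key cancels under XOR.
0c xor c5 = c9
2a xor 37 = 1d
bd xor 6c = d1
bd xor 80 = 3d
25 xor 39 = 1c
c8 xor 4f = 87
69 xor 48 = 21
f6 xor d0 = 26
db xor d5 = 0e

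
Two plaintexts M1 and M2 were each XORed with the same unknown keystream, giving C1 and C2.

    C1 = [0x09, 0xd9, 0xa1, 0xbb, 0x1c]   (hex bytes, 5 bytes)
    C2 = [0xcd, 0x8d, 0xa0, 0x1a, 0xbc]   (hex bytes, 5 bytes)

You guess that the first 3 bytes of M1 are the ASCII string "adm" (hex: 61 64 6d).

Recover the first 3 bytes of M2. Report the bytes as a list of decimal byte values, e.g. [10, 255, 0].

First, C1 ⊕ C2 = (M1 ⊕ K) ⊕ (M2 ⊕ K) = M1 ⊕ M2, so the key drops out. Then M2 = (M1 ⊕ M2) ⊕ M1 over the first 3 bytes.
byte 0: (09 XOR cd) XOR 61 = c4 XOR 61 = a5
byte 1: (d9 XOR 8d) XOR 64 = 54 XOR 64 = 30
byte 2: (a1 XOR a0) XOR 6d = 01 XOR 6d = 6c

[165, 48, 108]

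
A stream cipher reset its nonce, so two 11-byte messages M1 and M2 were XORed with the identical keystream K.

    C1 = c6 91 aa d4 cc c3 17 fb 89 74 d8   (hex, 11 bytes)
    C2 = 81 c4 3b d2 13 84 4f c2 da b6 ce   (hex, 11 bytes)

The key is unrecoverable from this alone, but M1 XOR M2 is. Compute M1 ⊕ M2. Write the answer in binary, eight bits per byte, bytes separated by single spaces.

C1 ⊕ C2 = (M1 ⊕ K) ⊕ (M2 ⊕ K) = M1 ⊕ M2 — the shared key cancels under XOR.
byte 0: 198 XOR 129 =  71
byte 1: 145 XOR 196 =  85
byte 2: 170 XOR  59 = 145
byte 3: 212 XOR 210 =   6
byte 4: 204 XOR  19 = 223
byte 5: 195 XOR 132 =  71
byte 6:  23 XOR  79 =  88
byte 7: 251 XOR 194 =  57
byte 8: 137 XOR 218 =  83
byte 9: 116 XOR 182 = 194
byte 10: 216 XOR 206 =  22

01000111 01010101 10010001 00000110 11011111 01000111 01011000 00111001 01010011 11000010 00010110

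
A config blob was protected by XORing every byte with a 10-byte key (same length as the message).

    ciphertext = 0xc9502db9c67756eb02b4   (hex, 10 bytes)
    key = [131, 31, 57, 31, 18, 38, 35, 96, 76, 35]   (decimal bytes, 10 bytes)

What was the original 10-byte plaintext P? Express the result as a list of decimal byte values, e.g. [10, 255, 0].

[74, 79, 20, 166, 212, 81, 117, 139, 78, 151]

XOR is its own inverse, so applying the key byte-wise gives the result directly.
c9 XOR 83 = 4a
50 XOR 1f = 4f
2d XOR 39 = 14
b9 XOR 1f = a6
c6 XOR 12 = d4
77 XOR 26 = 51
56 XOR 23 = 75
eb XOR 60 = 8b
02 XOR 4c = 4e
b4 XOR 23 = 97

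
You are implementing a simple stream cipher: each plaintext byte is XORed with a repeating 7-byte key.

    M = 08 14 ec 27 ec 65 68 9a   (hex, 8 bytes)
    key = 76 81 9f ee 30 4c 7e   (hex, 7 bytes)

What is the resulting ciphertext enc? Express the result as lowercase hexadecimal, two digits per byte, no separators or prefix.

The 7-byte key repeats, so the effective keystream is 76 81 9f ee 30 4c 7e 76.
byte 0: 08 ^ 76 = 7e
byte 1: 14 ^ 81 = 95
byte 2: ec ^ 9f = 73
byte 3: 27 ^ ee = c9
byte 4: ec ^ 30 = dc
byte 5: 65 ^ 4c = 29
byte 6: 68 ^ 7e = 16
byte 7: 9a ^ 76 = ec

7e9573c9dc2916ec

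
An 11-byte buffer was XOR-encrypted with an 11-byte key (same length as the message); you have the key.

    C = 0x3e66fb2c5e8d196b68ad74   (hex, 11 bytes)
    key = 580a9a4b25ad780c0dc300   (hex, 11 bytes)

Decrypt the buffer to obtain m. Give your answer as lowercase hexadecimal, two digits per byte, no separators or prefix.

666c61677b206167656e74

 62 xor  88 = 102
102 xor  10 = 108
251 xor 154 =  97
 44 xor  75 = 103
 94 xor  37 = 123
141 xor 173 =  32
 25 xor 120 =  97
107 xor  12 = 103
104 xor  13 = 101
173 xor 195 = 110
116 xor   0 = 116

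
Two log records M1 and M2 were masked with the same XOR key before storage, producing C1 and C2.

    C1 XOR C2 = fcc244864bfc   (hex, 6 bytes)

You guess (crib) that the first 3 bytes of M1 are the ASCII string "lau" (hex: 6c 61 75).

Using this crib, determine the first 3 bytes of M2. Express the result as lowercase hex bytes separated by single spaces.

90 a3 31

Since C1 ⊕ C2 = M1 ⊕ M2, XORing with the guessed M1 bytes yields the corresponding M2 bytes: M2 = (C1 ⊕ C2) ⊕ M1.
fc XOR 6c = 90
c2 XOR 61 = a3
44 XOR 75 = 31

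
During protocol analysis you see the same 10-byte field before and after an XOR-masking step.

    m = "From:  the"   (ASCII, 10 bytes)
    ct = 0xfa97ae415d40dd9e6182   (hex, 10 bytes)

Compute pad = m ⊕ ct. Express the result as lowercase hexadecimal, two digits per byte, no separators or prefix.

Since ct = m ⊕ pad, XORing both sides with m gives pad = m ⊕ ct.
byte 0:  70 ^ 250 = 188
byte 1: 114 ^ 151 = 229
byte 2: 111 ^ 174 = 193
byte 3: 109 ^  65 =  44
byte 4:  58 ^  93 = 103
byte 5:  32 ^  64 =  96
byte 6:  32 ^ 221 = 253
byte 7: 116 ^ 158 = 234
byte 8: 104 ^  97 =   9
byte 9: 101 ^ 130 = 231

bce5c12c6760fdea09e7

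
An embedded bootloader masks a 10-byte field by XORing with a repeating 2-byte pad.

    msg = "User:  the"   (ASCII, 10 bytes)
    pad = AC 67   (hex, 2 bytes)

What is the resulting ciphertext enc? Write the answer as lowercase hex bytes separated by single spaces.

f9 14 c9 15 96 47 8c 13 c4 02

The 2-byte key repeats, so the effective keystream is ac 67 ac 67 ac 67 ac 67 ac 67.
byte 0:  85 ^ 172 = 249
byte 1: 115 ^ 103 =  20
byte 2: 101 ^ 172 = 201
byte 3: 114 ^ 103 =  21
byte 4:  58 ^ 172 = 150
byte 5:  32 ^ 103 =  71
byte 6:  32 ^ 172 = 140
byte 7: 116 ^ 103 =  19
byte 8: 104 ^ 172 = 196
byte 9: 101 ^ 103 =   2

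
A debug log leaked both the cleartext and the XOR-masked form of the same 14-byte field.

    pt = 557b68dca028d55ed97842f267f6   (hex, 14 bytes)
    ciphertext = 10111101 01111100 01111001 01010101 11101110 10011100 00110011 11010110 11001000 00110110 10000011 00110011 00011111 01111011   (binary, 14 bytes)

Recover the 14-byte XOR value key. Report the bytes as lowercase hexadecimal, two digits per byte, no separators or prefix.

e80711894eb4e688114ec1c1788d

Since ciphertext = pt ⊕ key, XORing both sides with pt gives key = pt ⊕ ciphertext.
55 ⊕ bd = e8
7b ⊕ 7c = 07
68 ⊕ 79 = 11
dc ⊕ 55 = 89
a0 ⊕ ee = 4e
28 ⊕ 9c = b4
d5 ⊕ 33 = e6
5e ⊕ d6 = 88
d9 ⊕ c8 = 11
78 ⊕ 36 = 4e
42 ⊕ 83 = c1
f2 ⊕ 33 = c1
67 ⊕ 1f = 78
f6 ⊕ 7b = 8d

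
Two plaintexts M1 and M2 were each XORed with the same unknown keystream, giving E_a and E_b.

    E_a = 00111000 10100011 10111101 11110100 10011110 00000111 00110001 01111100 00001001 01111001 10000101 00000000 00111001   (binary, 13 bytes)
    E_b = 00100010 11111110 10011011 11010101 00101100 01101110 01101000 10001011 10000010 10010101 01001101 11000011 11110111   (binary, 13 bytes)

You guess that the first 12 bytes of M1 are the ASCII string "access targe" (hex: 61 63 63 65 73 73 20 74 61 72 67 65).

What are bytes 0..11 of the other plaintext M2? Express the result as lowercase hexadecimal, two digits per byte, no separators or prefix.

7b3e4544c11a7983ea9eafa6

First, E_a ⊕ E_b = (M1 ⊕ K) ⊕ (M2 ⊕ K) = M1 ⊕ M2, so the key drops out. Then M2 = (M1 ⊕ M2) ⊕ M1 over the first 12 bytes.
byte 0: (38 xor 22) xor 61 = 1a xor 61 = 7b
byte 1: (a3 xor fe) xor 63 = 5d xor 63 = 3e
byte 2: (bd xor 9b) xor 63 = 26 xor 63 = 45
byte 3: (f4 xor d5) xor 65 = 21 xor 65 = 44
byte 4: (9e xor 2c) xor 73 = b2 xor 73 = c1
byte 5: (07 xor 6e) xor 73 = 69 xor 73 = 1a
byte 6: (31 xor 68) xor 20 = 59 xor 20 = 79
byte 7: (7c xor 8b) xor 74 = f7 xor 74 = 83
byte 8: (09 xor 82) xor 61 = 8b xor 61 = ea
byte 9: (79 xor 95) xor 72 = ec xor 72 = 9e
byte 10: (85 xor 4d) xor 67 = c8 xor 67 = af
byte 11: (00 xor c3) xor 65 = c3 xor 65 = a6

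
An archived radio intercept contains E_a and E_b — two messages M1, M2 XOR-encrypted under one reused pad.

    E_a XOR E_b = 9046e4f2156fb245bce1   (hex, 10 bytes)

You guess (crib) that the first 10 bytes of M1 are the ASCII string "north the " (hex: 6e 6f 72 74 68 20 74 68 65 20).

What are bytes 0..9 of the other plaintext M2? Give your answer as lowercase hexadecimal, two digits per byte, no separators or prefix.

Since E_a ⊕ E_b = M1 ⊕ M2, XORing with the guessed M1 bytes yields the corresponding M2 bytes: M2 = (E_a ⊕ E_b) ⊕ M1.
90 ⊕ 6e = fe
46 ⊕ 6f = 29
e4 ⊕ 72 = 96
f2 ⊕ 74 = 86
15 ⊕ 68 = 7d
6f ⊕ 20 = 4f
b2 ⊕ 74 = c6
45 ⊕ 68 = 2d
bc ⊕ 65 = d9
e1 ⊕ 20 = c1

fe2996867d4fc62dd9c1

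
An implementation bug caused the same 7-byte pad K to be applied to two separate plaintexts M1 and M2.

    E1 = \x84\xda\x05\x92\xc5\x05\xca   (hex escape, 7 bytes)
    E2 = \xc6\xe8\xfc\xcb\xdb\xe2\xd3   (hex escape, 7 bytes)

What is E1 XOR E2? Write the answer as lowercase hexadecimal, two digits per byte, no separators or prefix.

E1 ⊕ E2 = (M1 ⊕ K) ⊕ (M2 ⊕ K) = M1 ⊕ M2 — the shared key cancels under XOR.
10000100 XOR 11000110 = 01000010
11011010 XOR 11101000 = 00110010
00000101 XOR 11111100 = 11111001
10010010 XOR 11001011 = 01011001
11000101 XOR 11011011 = 00011110
00000101 XOR 11100010 = 11100111
11001010 XOR 11010011 = 00011001

4232f9591ee719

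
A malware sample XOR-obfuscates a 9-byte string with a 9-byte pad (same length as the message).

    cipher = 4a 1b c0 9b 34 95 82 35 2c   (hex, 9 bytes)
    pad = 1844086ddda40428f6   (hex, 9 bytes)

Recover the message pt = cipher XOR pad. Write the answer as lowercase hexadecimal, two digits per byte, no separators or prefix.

XOR is its own inverse, so applying the key byte-wise gives the result directly.
4a ⊕ 18 = 52
1b ⊕ 44 = 5f
c0 ⊕ 08 = c8
9b ⊕ 6d = f6
34 ⊕ dd = e9
95 ⊕ a4 = 31
82 ⊕ 04 = 86
35 ⊕ 28 = 1d
2c ⊕ f6 = da

525fc8f6e931861dda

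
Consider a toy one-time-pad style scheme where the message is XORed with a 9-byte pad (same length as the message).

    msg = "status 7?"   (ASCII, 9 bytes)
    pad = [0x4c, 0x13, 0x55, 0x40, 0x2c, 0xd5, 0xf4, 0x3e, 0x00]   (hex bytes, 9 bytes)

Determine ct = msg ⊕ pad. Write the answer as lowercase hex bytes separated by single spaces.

XOR is its own inverse, so applying the key byte-wise gives the result directly.
byte 0: 73 ^ 4c = 3f
byte 1: 74 ^ 13 = 67
byte 2: 61 ^ 55 = 34
byte 3: 74 ^ 40 = 34
byte 4: 75 ^ 2c = 59
byte 5: 73 ^ d5 = a6
byte 6: 20 ^ f4 = d4
byte 7: 37 ^ 3e = 09
byte 8: 3f ^ 00 = 3f

3f 67 34 34 59 a6 d4 09 3f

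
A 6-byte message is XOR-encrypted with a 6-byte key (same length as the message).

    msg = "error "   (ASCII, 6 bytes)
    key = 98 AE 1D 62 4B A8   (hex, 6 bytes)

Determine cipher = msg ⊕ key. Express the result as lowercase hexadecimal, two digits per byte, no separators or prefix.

fddc6f0d3988

XOR is its own inverse, so applying the key byte-wise gives the result directly.
byte 0: 101 ⊕ 152 = 253
byte 1: 114 ⊕ 174 = 220
byte 2: 114 ⊕  29 = 111
byte 3: 111 ⊕  98 =  13
byte 4: 114 ⊕  75 =  57
byte 5:  32 ⊕ 168 = 136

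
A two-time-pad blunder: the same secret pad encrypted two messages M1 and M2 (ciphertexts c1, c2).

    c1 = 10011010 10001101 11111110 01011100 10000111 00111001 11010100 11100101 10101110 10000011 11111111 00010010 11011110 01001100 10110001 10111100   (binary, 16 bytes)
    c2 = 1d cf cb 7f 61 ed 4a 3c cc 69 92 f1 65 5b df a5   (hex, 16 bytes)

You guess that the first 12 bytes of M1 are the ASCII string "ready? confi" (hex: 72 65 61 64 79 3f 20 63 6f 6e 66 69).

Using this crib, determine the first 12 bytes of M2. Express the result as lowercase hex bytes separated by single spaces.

First, c1 ⊕ c2 = (M1 ⊕ K) ⊕ (M2 ⊕ K) = M1 ⊕ M2, so the key drops out. Then M2 = (M1 ⊕ M2) ⊕ M1 over the first 12 bytes.
byte 0: (9a XOR 1d) XOR 72 = 87 XOR 72 = f5
byte 1: (8d XOR cf) XOR 65 = 42 XOR 65 = 27
byte 2: (fe XOR cb) XOR 61 = 35 XOR 61 = 54
byte 3: (5c XOR 7f) XOR 64 = 23 XOR 64 = 47
byte 4: (87 XOR 61) XOR 79 = e6 XOR 79 = 9f
byte 5: (39 XOR ed) XOR 3f = d4 XOR 3f = eb
byte 6: (d4 XOR 4a) XOR 20 = 9e XOR 20 = be
byte 7: (e5 XOR 3c) XOR 63 = d9 XOR 63 = ba
byte 8: (ae XOR cc) XOR 6f = 62 XOR 6f = 0d
byte 9: (83 XOR 69) XOR 6e = ea XOR 6e = 84
byte 10: (ff XOR 92) XOR 66 = 6d XOR 66 = 0b
byte 11: (12 XOR f1) XOR 69 = e3 XOR 69 = 8a

f5 27 54 47 9f eb be ba 0d 84 0b 8a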